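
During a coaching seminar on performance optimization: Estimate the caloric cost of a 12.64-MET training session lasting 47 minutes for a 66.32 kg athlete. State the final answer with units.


kcal = MET * mass * time_hr
Convert time: 47 min = 0.7833 hr
kcal = 12.64 * 66.32 * 0.7833
kcal = 656.6564 kcal

656.6564 kcal


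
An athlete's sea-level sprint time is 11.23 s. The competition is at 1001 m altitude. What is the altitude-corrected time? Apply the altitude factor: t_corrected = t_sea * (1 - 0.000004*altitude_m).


Correction factor = 1 - 0.000004 * 1001 = 0.995996
t_corrected = t_sea * factor = 11.23 * 0.995996
t_corrected = 11.185 s

11.185 s


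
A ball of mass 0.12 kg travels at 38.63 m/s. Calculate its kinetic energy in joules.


KE = 0.5 * m * v^2
KE = 0.5 * 0.12 * 38.63^2
KE = 0.5 * 0.12 * 1492.2769 = 89.5366 J

89.5366 J


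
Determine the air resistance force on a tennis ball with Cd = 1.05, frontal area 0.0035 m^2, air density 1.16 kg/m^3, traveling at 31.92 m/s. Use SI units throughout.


Fd = 0.5 * Cd * rho * A * v^2
Fd = 0.5 * 1.05 * 1.16 * 0.0035 * 31.92^2
v^2 = 1018.8864
Fd = 0.5 * 1.05 * 1.16 * 0.0035 * 1018.8864 = 2.1718 N

2.1718 N


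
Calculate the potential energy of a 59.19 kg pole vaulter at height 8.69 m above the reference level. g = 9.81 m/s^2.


PE = m * g * h
PE = 59.19 * 9.81 * 8.69
PE = 580.6539 * 8.69 = 5045.8824 J

5045.8824 J


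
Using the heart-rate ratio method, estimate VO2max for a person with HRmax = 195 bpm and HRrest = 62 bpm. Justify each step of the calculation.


VO2max = 15.3 * HRmax / HRrest
VO2max = 15.3 * 195 / 62
VO2max = 2983.5 / 62 = 48.121 mL/kg/min

48.121 mL/kg/min


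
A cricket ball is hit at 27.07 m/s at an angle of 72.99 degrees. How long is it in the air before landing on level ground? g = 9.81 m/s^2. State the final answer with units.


T = 2*v*sin(theta)/g
sin(theta) = sin(72.99 deg) = 0.9563
T = 2*27.07*0.9563 / 9.81
T = 51.7716 / 9.81 = 5.2774 s

5.2774 s


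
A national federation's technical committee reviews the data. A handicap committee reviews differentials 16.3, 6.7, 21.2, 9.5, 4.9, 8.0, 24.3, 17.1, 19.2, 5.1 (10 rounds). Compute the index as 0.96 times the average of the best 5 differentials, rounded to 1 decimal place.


All differentials: 16.3, 6.7, 21.2, 9.5, 4.9, 8.0, 24.3, 17.1, 19.2, 5.1
Sorted: 4.9, 5.1, 6.7, 8.0, 9.5, 16.3, 17.1, 19.2, 21.2, 24.3
Best 5: 4.9, 5.1, 6.7, 8.0, 9.5
Average of best = 34.2 / 5 = 6.84
Raw index = 6.84 * 0.96 = 6.5664
Handicap index = round(6.5664, 1) = 6.6

6.6


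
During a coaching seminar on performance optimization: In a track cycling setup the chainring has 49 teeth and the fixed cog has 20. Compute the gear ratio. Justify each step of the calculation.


GR = front_teeth / rear_teeth
GR = 49 / 20
GR = 2.45

2.45


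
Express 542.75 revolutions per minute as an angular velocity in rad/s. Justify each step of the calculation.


omega = RPM * 2 * pi / 60
omega = 542.75 * 2 * 3.14159 / 60
omega = 3410.1988 / 60 = 56.8366 rad/s

56.8366 rad/s


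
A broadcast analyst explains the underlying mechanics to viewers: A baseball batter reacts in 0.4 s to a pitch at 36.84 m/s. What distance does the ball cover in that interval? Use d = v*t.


d = v * t
d = 36.84 * 0.4
d = 14.736 m

14.736 m


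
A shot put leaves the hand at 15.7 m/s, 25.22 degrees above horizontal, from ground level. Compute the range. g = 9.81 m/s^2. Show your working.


R = v^2 * sin(2*theta) / g
Convert angle to radians: theta = 25.22 deg = 0.4402 rad
sin(2*theta) = sin(0.8803) = 0.771
R = 15.7^2 * 0.771 / 9.81
R = 246.49 * 0.771 / 9.81 = 19.3714 m

19.3714 m


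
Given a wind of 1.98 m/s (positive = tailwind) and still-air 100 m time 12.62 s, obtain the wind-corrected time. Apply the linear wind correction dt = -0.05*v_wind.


dt = -0.05 * v_wind = -0.05 * 1.98 = -0.099 s
t_corrected = t_still + dt = 12.62 + (-0.099)
t_corrected = 12.521 s

12.521 s


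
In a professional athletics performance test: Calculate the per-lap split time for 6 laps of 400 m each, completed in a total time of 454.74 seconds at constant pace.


Split time = total_time / n_laps = 454.74 / 6
Split time = 75.79 s per lap

75.79 s


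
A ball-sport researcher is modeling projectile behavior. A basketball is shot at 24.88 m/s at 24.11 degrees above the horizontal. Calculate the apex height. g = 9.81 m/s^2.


H = (v*sin(theta))^2 / (2*g)
vy = v*sin(theta) = 24.88 * sin(24.11 deg) = 10.1632 m/s
H = vy^2 / (2*g) = 103.2912 / (2*9.81)
H = 103.2912 / 19.62 = 5.2646 m

5.2646 m


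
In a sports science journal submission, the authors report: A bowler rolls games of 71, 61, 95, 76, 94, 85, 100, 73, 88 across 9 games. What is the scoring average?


Average = sum / n
Sum = 743
Average = 743 / 9 = 82.5556

82.5556


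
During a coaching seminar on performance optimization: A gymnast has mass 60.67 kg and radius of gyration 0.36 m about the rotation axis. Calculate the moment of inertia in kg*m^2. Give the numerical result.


I = m * k^2
I = 60.67 * 0.36^2
I = 60.67 * 0.1296 = 7.8628 kg*m^2

7.8628 kg*m^2


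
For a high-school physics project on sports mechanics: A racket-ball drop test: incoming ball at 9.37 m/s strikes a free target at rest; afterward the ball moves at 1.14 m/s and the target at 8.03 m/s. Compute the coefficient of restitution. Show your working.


e = (v2_after - v1_after) / (v1_before - v2_before)
Numerator = 8.03 - 1.14 = 6.89
Denominator = 9.37 - 0 = 9.37
e = 6.89 / 9.37 = 0.7353

0.7353


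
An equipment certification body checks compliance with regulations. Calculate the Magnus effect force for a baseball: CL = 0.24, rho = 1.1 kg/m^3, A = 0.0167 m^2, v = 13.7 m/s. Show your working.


FM = 0.5 * CL * rho * A * v^2
FM = 0.5 * 0.24 * 1.1 * 0.0167 * 13.7^2
v^2 = 187.69
FM = 0.5 * 0.24 * 1.1 * 0.0167 * 187.69 = 0.4137 N

0.4137 N


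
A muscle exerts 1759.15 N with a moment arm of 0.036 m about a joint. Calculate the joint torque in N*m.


tau = F * d
tau = 1759.15 * 0.036
tau = 63.3294 N*m

63.3294 N*m


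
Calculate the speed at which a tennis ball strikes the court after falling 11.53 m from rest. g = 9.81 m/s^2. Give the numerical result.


v = sqrt(2 * g * h)
v = sqrt(2 * 9.81 * 11.53)
v = sqrt(226.2186) = 15.0406 m/s

15.0406 m/s


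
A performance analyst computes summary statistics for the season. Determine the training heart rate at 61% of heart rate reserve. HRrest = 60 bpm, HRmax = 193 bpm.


Target = HRrest + pct*(HRmax - HRrest)
Heart rate reserve = HRmax - HRrest = 193 - 60 = 133 bpm
Fraction = 61% = 0.61
Target = 60 + 0.61 * 133
Target = 60 + 81.13 = 141.13 bpm

141.13 bpm


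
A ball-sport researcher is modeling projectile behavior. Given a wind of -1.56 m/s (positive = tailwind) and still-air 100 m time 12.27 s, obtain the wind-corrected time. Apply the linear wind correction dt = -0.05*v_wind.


dt = -0.05 * v_wind = -0.05 * -1.56 = 0.078 s
t_corrected = t_still + dt = 12.27 + (0.078)
t_corrected = 12.348 s

12.348 s


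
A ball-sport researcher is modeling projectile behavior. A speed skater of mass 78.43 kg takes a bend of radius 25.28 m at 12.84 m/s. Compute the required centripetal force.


Fc = m * v^2 / r
v^2 = 12.84^2 = 164.8656
Fc = 78.43 * 164.8656 / 25.28
Fc = 12930.409 / 25.28 = 511.4877 N

511.4877 N


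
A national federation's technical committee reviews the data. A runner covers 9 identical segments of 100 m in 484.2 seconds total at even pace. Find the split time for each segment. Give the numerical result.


Split time = total_time / n_laps = 484.2 / 9
Split time = 53.8 s per lap

53.8 s


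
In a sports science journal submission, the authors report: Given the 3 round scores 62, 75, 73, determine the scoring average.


Average = sum / n
Sum = 210
Average = 210 / 3 = 70

70


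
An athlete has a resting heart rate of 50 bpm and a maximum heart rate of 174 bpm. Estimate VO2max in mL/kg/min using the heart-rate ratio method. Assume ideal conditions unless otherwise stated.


VO2max = 15.3 * HRmax / HRrest
VO2max = 15.3 * 174 / 50
VO2max = 2662.2 / 50 = 53.244 mL/kg/min

53.244 mL/kg/min


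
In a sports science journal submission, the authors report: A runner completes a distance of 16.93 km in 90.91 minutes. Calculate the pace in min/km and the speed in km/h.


Pace = time / distance = 90.91 min / 16.93 km = 5.3698 min/km
Speed = distance / time_in_hours = 16.93 / 1.5152 hr
Speed = 11.1737 km/h

5.3698 min/km, 11.1737 km/h


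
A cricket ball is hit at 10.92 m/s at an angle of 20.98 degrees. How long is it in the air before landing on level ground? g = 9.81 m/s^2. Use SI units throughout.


T = 2*v*sin(theta)/g
sin(theta) = sin(20.98 deg) = 0.358
T = 2*10.92*0.358 / 9.81
T = 7.8196 / 9.81 = 0.7971 s

0.7971 s


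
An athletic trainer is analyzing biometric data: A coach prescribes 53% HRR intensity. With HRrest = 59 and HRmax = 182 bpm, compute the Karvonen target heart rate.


Target = HRrest + pct*(HRmax - HRrest)
Heart rate reserve = HRmax - HRrest = 182 - 59 = 123 bpm
Fraction = 53% = 0.53
Target = 59 + 0.53 * 123
Target = 59 + 65.19 = 124.19 bpm

124.19 bpm


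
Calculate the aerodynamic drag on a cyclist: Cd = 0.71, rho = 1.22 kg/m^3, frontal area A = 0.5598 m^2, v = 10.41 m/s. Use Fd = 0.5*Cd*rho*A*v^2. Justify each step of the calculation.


Fd = 0.5 * Cd * rho * A * v^2
Fd = 0.5 * 0.71 * 1.22 * 0.5598 * 10.41^2
v^2 = 108.3681
Fd = 0.5 * 0.71 * 1.22 * 0.5598 * 108.3681 = 26.2738 N

26.2738 N


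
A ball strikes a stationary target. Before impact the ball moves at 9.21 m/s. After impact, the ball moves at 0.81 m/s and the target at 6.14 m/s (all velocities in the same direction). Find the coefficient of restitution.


e = (v2_after - v1_after) / (v1_before - v2_before)
Numerator = 6.14 - 0.81 = 5.33
Denominator = 9.21 - 0 = 9.21
e = 5.33 / 9.21 = 0.5787

0.5787


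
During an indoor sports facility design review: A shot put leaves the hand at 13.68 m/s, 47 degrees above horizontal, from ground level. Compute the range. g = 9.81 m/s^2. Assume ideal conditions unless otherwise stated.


R = v^2 * sin(2*theta) / g
Convert angle to radians: theta = 47 deg = 0.8203 rad
sin(2*theta) = sin(1.6406) = 0.9976
R = 13.68^2 * 0.9976 / 9.81
R = 187.1424 * 0.9976 / 9.81 = 19.0302 m

19.0302 m


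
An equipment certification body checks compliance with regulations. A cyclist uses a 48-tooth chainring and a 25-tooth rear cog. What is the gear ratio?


GR = front_teeth / rear_teeth
GR = 48 / 25
GR = 1.92

1.92


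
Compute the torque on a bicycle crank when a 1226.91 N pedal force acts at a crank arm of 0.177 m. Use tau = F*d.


tau = F * d
tau = 1226.91 * 0.177
tau = 217.1631 N*m

217.1631 N*m


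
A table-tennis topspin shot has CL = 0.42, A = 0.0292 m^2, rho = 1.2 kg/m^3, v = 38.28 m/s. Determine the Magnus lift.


FM = 0.5 * CL * rho * A * v^2
FM = 0.5 * 0.42 * 1.2 * 0.0292 * 38.28^2
v^2 = 1465.3584
FM = 0.5 * 0.42 * 1.2 * 0.0292 * 1465.3584 = 10.7827 N

10.7827 N


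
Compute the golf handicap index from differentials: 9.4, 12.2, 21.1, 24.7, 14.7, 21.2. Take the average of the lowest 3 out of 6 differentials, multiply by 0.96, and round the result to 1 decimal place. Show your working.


All differentials: 9.4, 12.2, 21.1, 24.7, 14.7, 21.2
Sorted: 9.4, 12.2, 14.7, 21.1, 21.2, 24.7
Best 3: 9.4, 12.2, 14.7
Average of best = 36.3 / 3 = 12.1
Raw index = 12.1 * 0.96 = 11.616
Handicap index = round(11.616, 1) = 11.6

11.6


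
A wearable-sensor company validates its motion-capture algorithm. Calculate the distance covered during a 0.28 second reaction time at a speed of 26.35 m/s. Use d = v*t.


d = v * t
d = 26.35 * 0.28
d = 7.378 m

7.378 m


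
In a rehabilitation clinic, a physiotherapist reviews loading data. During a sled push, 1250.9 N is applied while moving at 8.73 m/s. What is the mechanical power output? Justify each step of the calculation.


P = F * v
P = 1250.9 * 8.73
P = 10920.357 W

10920.357 W


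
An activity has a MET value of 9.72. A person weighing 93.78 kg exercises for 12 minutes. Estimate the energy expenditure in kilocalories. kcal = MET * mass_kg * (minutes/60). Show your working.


kcal = MET * mass * time_hr
Convert time: 12 min = 0.2 hr
kcal = 9.72 * 93.78 * 0.2
kcal = 182.3083 kcal

182.3083 kcal


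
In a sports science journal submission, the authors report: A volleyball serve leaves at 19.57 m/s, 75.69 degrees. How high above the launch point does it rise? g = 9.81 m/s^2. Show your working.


H = (v*sin(theta))^2 / (2*g)
vy = v*sin(theta) = 19.57 * sin(75.69 deg) = 18.9628 m/s
H = vy^2 / (2*g) = 359.5876 / (2*9.81)
H = 359.5876 / 19.62 = 18.3276 m

18.3276 m


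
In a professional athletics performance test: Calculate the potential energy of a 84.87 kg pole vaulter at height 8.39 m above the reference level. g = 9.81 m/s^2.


PE = m * g * h
PE = 84.87 * 9.81 * 8.39
PE = 832.5747 * 8.39 = 6985.3017 J

6985.3017 J


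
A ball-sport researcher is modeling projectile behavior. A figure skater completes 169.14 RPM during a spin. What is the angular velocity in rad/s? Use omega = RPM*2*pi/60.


omega = RPM * 2 * pi / 60
omega = 169.14 * 2 * 3.14159 / 60
omega = 1062.738 / 60 = 17.7123 rad/s

17.7123 rad/s


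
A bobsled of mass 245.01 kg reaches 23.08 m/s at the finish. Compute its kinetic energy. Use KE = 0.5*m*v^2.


KE = 0.5 * m * v^2
KE = 0.5 * 245.01 * 23.08^2
KE = 0.5 * 245.01 * 532.6864 = 65256.7474 J

65256.7474 J


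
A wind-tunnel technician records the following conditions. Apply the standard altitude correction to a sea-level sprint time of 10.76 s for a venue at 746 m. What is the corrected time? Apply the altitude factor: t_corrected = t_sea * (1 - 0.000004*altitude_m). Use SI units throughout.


Correction factor = 1 - 0.000004 * 746 = 0.997016
t_corrected = t_sea * factor = 10.76 * 0.997016
t_corrected = 10.7279 s

10.7279 s


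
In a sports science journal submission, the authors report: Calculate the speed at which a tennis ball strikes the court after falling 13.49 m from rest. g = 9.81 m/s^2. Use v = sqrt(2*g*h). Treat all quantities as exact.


v = sqrt(2 * g * h)
v = sqrt(2 * 9.81 * 13.49)
v = sqrt(264.6738) = 16.2688 m/s

16.2688 m/s


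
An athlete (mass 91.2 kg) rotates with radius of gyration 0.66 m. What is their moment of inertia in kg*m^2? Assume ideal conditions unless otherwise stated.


I = m * k^2
I = 91.2 * 0.66^2
I = 91.2 * 0.4356 = 39.7267 kg*m^2

39.7267 kg*m^2


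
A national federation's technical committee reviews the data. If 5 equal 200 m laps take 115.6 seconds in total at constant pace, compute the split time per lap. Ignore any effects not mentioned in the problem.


Split time = total_time / n_laps = 115.6 / 5
Split time = 23.12 s per lap

23.12 s


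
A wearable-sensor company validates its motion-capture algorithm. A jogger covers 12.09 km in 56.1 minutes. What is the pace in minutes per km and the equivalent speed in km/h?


Pace = time / distance = 56.1 min / 12.09 km = 4.6402 min/km
Speed = distance / time_in_hours = 12.09 / 0.935 hr
Speed = 12.9305 km/h

4.6402 min/km, 12.9305 km/h


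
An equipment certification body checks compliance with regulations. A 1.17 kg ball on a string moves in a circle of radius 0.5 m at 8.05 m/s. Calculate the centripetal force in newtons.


Fc = m * v^2 / r
v^2 = 8.05^2 = 64.8025
Fc = 1.17 * 64.8025 / 0.5
Fc = 75.8189 / 0.5 = 151.6379 N

151.6379 N


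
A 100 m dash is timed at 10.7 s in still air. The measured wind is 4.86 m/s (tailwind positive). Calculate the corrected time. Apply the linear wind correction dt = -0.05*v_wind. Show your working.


dt = -0.05 * v_wind = -0.05 * 4.86 = -0.243 s
t_corrected = t_still + dt = 10.7 + (-0.243)
t_corrected = 10.457 s

10.457 s


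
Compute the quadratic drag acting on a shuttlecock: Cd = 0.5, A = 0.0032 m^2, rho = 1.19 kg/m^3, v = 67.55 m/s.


Fd = 0.5 * Cd * rho * A * v^2
Fd = 0.5 * 0.5 * 1.19 * 0.0032 * 67.55^2
v^2 = 4563.0025
Fd = 0.5 * 0.5 * 1.19 * 0.0032 * 4563.0025 = 4.344 N

4.344 N


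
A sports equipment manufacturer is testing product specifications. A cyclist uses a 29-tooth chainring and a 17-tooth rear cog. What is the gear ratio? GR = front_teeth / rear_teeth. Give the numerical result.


GR = front_teeth / rear_teeth
GR = 29 / 17
GR = 1.7059

1.7059


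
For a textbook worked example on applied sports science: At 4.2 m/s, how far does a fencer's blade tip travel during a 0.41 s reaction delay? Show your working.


d = v * t
d = 4.2 * 0.41
d = 1.722 m

1.722 m


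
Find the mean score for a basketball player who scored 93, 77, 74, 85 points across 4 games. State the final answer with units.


Average = sum / n
Sum = 329
Average = 329 / 4 = 82.25

82.25


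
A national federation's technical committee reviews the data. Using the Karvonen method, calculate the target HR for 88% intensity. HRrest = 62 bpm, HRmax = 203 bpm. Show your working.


Target = HRrest + pct*(HRmax - HRrest)
Heart rate reserve = HRmax - HRrest = 203 - 62 = 141 bpm
Fraction = 88% = 0.88
Target = 62 + 0.88 * 141
Target = 62 + 124.08 = 186.08 bpm

186.08 bpm


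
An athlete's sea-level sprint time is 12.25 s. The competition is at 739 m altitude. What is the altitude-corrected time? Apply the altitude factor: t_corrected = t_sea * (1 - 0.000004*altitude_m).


Correction factor = 1 - 0.000004 * 739 = 0.997044
t_corrected = t_sea * factor = 12.25 * 0.997044
t_corrected = 12.2138 s

12.2138 s


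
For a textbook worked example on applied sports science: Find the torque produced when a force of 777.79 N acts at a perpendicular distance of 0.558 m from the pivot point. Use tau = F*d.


tau = F * d
tau = 777.79 * 0.558
tau = 434.0068 N*m

434.0068 N*m


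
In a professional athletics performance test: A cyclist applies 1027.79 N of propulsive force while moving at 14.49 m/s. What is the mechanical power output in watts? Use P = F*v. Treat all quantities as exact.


P = F * v
P = 1027.79 * 14.49
P = 14892.6771 W

14892.6771 W


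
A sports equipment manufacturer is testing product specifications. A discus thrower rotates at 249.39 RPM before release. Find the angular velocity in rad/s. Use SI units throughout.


omega = RPM * 2 * pi / 60
omega = 249.39 * 2 * 3.14159 / 60
omega = 1566.9636 / 60 = 26.1161 rad/s

26.1161 rad/s


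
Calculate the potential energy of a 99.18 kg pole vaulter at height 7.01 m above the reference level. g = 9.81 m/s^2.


PE = m * g * h
PE = 99.18 * 9.81 * 7.01
PE = 972.9558 * 7.01 = 6820.4202 J

6820.4202 J


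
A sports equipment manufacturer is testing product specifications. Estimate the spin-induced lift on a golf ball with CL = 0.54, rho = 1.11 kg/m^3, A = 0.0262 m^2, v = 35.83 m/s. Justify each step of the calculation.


FM = 0.5 * CL * rho * A * v^2
FM = 0.5 * 0.54 * 1.11 * 0.0262 * 35.83^2
v^2 = 1283.7889
FM = 0.5 * 0.54 * 1.11 * 0.0262 * 1283.7889 = 10.0805 N

10.0805 N


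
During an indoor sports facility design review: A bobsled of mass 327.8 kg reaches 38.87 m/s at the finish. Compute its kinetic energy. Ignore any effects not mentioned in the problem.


KE = 0.5 * m * v^2
KE = 0.5 * 327.8 * 38.87^2
KE = 0.5 * 327.8 * 1510.8769 = 247632.7239 J

247632.7239 J


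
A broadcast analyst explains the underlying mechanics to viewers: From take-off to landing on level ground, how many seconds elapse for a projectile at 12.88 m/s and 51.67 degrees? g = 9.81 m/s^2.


T = 2*v*sin(theta)/g
sin(theta) = sin(51.67 deg) = 0.7845
T = 2*12.88*0.7845 / 9.81
T = 20.2075 / 9.81 = 2.0599 s

2.0599 s


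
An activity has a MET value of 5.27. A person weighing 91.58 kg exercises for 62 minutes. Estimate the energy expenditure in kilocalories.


kcal = MET * mass * time_hr
Convert time: 62 min = 1.0333 hr
kcal = 5.27 * 91.58 * 1.0333
kcal = 498.7142 kcal

498.7142 kcal


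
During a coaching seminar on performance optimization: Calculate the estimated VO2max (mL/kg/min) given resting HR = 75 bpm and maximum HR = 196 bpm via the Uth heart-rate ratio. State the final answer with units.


VO2max = 15.3 * HRmax / HRrest
VO2max = 15.3 * 196 / 75
VO2max = 2998.8 / 75 = 39.984 mL/kg/min

39.984 mL/kg/min


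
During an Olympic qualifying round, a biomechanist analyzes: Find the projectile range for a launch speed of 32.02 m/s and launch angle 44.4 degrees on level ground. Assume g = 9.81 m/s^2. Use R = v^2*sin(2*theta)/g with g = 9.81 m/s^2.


R = v^2 * sin(2*theta) / g
Convert angle to radians: theta = 44.4 deg = 0.7749 rad
sin(2*theta) = sin(1.5499) = 0.9998
R = 32.02^2 * 0.9998 / 9.81
R = 1025.2804 * 0.9998 / 9.81 = 104.4909 m

104.4909 m


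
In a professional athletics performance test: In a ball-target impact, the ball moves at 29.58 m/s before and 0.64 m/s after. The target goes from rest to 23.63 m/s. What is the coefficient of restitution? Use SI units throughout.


e = (v2_after - v1_after) / (v1_before - v2_before)
Numerator = 23.63 - 0.64 = 22.99
Denominator = 29.58 - 0 = 29.58
e = 22.99 / 29.58 = 0.7772

0.7772


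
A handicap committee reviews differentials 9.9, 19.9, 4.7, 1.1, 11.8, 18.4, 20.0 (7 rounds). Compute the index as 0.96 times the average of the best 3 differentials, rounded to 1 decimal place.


All differentials: 9.9, 19.9, 4.7, 1.1, 11.8, 18.4, 20.0
Sorted: 1.1, 4.7, 9.9, 11.8, 18.4, 19.9, 20.0
Best 3: 1.1, 4.7, 9.9
Average of best = 15.7 / 3 = 5.2333
Raw index = 5.2333 * 0.96 = 5.024
Handicap index = round(5.024, 1) = 5.0

5.0


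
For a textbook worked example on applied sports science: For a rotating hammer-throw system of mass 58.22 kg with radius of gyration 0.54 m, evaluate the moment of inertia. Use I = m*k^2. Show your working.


I = m * k^2
I = 58.22 * 0.54^2
I = 58.22 * 0.2916 = 16.977 kg*m^2

16.977 kg*m^2


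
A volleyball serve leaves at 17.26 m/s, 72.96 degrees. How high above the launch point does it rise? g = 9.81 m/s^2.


H = (v*sin(theta))^2 / (2*g)
vy = v*sin(theta) = 17.26 * sin(72.96 deg) = 16.5023 m/s
H = vy^2 / (2*g) = 272.3257 / (2*9.81)
H = 272.3257 / 19.62 = 13.88 m

13.88 m


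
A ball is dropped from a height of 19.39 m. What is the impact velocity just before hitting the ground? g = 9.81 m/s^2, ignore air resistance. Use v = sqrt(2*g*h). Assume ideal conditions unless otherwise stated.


v = sqrt(2 * g * h)
v = sqrt(2 * 9.81 * 19.39)
v = sqrt(380.4318) = 19.5047 m/s

19.5047 m/s


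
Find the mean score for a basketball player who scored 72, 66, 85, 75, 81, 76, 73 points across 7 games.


Average = sum / n
Sum = 528
Average = 528 / 7 = 75.4286

75.4286


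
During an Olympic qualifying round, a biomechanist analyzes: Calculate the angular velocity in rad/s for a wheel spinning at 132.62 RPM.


omega = RPM * 2 * pi / 60
omega = 132.62 * 2 * 3.14159 / 60
omega = 833.276 / 60 = 13.8879 rad/s

13.8879 rad/s


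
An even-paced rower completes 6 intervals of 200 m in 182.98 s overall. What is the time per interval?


Split time = total_time / n_laps = 182.98 / 6
Split time = 30.4967 s per lap

30.4967 s


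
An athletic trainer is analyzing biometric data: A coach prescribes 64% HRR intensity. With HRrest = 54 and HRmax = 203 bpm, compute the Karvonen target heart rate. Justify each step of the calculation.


Target = HRrest + pct*(HRmax - HRrest)
Heart rate reserve = HRmax - HRrest = 203 - 54 = 149 bpm
Fraction = 64% = 0.64
Target = 54 + 0.64 * 149
Target = 54 + 95.36 = 149.36 bpm

149.36 bpm


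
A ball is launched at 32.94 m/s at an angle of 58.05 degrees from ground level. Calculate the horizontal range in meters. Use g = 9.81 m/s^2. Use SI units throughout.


R = v^2 * sin(2*theta) / g
Convert angle to radians: theta = 58.05 deg = 1.0132 rad
sin(2*theta) = sin(2.0263) = 0.898
R = 32.94^2 * 0.898 / 9.81
R = 1085.0436 * 0.898 / 9.81 = 99.3271 m

99.3271 m


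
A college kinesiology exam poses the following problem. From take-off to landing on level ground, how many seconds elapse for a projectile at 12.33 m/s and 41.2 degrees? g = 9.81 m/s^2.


T = 2*v*sin(theta)/g
sin(theta) = sin(41.2 deg) = 0.6587
T = 2*12.33*0.6587 / 9.81
T = 16.2433 / 9.81 = 1.6558 s

1.6558 s


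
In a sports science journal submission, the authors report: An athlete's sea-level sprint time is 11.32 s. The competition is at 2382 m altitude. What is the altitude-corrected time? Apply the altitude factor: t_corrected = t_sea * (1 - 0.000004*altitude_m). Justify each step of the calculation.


Correction factor = 1 - 0.000004 * 2382 = 0.990472
t_corrected = t_sea * factor = 11.32 * 0.990472
t_corrected = 11.2121 s

11.2121 s


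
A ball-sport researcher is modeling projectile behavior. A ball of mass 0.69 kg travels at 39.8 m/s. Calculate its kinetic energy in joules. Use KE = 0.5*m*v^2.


KE = 0.5 * m * v^2
KE = 0.5 * 0.69 * 39.8^2
KE = 0.5 * 0.69 * 1584.04 = 546.4938 J

546.4938 J


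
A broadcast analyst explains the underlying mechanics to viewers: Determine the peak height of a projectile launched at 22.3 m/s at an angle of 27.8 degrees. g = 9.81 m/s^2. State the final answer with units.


H = (v*sin(theta))^2 / (2*g)
vy = v*sin(theta) = 22.3 * sin(27.8 deg) = 10.4004 m/s
H = vy^2 / (2*g) = 108.1688 / (2*9.81)
H = 108.1688 / 19.62 = 5.5132 m

5.5132 m


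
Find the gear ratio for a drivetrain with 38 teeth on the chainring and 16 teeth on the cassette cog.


GR = front_teeth / rear_teeth
GR = 38 / 16
GR = 2.375

2.375


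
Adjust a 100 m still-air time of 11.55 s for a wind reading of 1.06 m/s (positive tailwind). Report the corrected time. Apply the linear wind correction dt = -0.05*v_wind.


dt = -0.05 * v_wind = -0.05 * 1.06 = -0.053 s
t_corrected = t_still + dt = 11.55 + (-0.053)
t_corrected = 11.497 s

11.497 s


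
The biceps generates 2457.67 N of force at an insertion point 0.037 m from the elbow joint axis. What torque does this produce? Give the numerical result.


tau = F * d
tau = 2457.67 * 0.037
tau = 90.9338 N*m

90.9338 N*m


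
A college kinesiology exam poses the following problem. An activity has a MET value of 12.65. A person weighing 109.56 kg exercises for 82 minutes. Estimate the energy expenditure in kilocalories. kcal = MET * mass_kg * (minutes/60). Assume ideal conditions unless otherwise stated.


kcal = MET * mass * time_hr
Convert time: 82 min = 1.3667 hr
kcal = 12.65 * 109.56 * 1.3667
kcal = 1894.1098 kcal

1894.1098 kcal


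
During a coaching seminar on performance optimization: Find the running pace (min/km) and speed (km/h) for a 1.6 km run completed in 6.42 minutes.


Pace = time / distance = 6.42 min / 1.6 km = 4.0125 min/km
Speed = distance / time_in_hours = 1.6 / 0.107 hr
Speed = 14.9533 km/h

4.0125 min/km, 14.9533 km/h


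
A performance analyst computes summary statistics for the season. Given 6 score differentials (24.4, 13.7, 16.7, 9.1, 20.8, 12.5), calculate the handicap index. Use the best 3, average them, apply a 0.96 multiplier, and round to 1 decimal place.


All differentials: 24.4, 13.7, 16.7, 9.1, 20.8, 12.5
Sorted: 9.1, 12.5, 13.7, 16.7, 20.8, 24.4
Best 3: 9.1, 12.5, 13.7
Average of best = 35.3 / 3 = 11.7667
Raw index = 11.7667 * 0.96 = 11.296
Handicap index = round(11.296, 1) = 11.3

11.3


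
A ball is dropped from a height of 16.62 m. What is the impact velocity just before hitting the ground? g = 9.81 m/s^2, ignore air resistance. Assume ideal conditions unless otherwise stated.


v = sqrt(2 * g * h)
v = sqrt(2 * 9.81 * 16.62)
v = sqrt(326.0844) = 18.0578 m/s

18.0578 m/s


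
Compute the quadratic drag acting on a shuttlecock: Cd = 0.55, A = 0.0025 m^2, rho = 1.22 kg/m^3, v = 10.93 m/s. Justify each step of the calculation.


Fd = 0.5 * Cd * rho * A * v^2
Fd = 0.5 * 0.55 * 1.22 * 0.0025 * 10.93^2
v^2 = 119.4649
Fd = 0.5 * 0.55 * 1.22 * 0.0025 * 119.4649 = 0.1002 N

0.1002 N


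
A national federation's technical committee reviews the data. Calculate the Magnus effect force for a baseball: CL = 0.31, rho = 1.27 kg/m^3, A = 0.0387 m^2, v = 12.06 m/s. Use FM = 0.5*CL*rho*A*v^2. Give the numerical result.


FM = 0.5 * CL * rho * A * v^2
FM = 0.5 * 0.31 * 1.27 * 0.0387 * 12.06^2
v^2 = 145.4436
FM = 0.5 * 0.31 * 1.27 * 0.0387 * 145.4436 = 1.108 N

1.108 N


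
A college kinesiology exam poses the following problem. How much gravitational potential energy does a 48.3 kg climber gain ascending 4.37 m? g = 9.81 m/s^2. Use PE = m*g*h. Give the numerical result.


PE = m * g * h
PE = 48.3 * 9.81 * 4.37
PE = 473.823 * 4.37 = 2070.6065 J

2070.6065 J


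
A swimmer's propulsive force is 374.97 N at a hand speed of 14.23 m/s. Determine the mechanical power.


P = F * v
P = 374.97 * 14.23
P = 5335.8231 W

5335.8231 W


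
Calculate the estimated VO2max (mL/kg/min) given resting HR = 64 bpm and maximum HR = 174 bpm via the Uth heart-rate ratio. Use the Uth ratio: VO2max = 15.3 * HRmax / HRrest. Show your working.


VO2max = 15.3 * HRmax / HRrest
VO2max = 15.3 * 174 / 64
VO2max = 2662.2 / 64 = 41.5969 mL/kg/min

41.5969 mL/kg/min


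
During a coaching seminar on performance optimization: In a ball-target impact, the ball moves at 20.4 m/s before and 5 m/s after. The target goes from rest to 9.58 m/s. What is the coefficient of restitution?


e = (v2_after - v1_after) / (v1_before - v2_before)
Numerator = 9.58 - 5 = 4.58
Denominator = 20.4 - 0 = 20.4
e = 4.58 / 20.4 = 0.2245

0.2245


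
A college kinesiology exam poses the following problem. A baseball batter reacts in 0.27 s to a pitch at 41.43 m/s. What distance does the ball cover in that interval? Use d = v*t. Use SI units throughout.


d = v * t
d = 41.43 * 0.27
d = 11.1861 m

11.1861 m


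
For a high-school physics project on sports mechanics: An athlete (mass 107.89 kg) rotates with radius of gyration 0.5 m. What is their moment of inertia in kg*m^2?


I = m * k^2
I = 107.89 * 0.5^2
I = 107.89 * 0.25 = 26.9725 kg*m^2

26.9725 kg*m^2


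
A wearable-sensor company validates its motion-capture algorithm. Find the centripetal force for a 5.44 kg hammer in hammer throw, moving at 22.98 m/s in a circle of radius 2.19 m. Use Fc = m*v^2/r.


Fc = m * v^2 / r
v^2 = 22.98^2 = 528.0804
Fc = 5.44 * 528.0804 / 2.19
Fc = 2872.7574 / 2.19 = 1311.7614 N

1311.7614 N


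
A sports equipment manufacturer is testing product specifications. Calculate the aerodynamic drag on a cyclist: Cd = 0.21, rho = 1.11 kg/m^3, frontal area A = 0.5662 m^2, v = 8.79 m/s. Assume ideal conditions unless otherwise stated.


Fd = 0.5 * Cd * rho * A * v^2
Fd = 0.5 * 0.21 * 1.11 * 0.5662 * 8.79^2
v^2 = 77.2641
Fd = 0.5 * 0.21 * 1.11 * 0.5662 * 77.2641 = 5.0987 N

5.0987 N


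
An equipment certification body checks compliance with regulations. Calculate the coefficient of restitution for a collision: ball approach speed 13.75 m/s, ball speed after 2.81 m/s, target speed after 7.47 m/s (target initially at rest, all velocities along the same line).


e = (v2_after - v1_after) / (v1_before - v2_before)
Numerator = 7.47 - 2.81 = 4.66
Denominator = 13.75 - 0 = 13.75
e = 4.66 / 13.75 = 0.3389

0.3389


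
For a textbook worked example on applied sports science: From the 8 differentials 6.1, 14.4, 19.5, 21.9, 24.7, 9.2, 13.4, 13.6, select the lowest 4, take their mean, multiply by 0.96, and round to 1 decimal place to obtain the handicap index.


All differentials: 6.1, 14.4, 19.5, 21.9, 24.7, 9.2, 13.4, 13.6
Sorted: 6.1, 9.2, 13.4, 13.6, 14.4, 19.5, 21.9, 24.7
Best 4: 6.1, 9.2, 13.4, 13.6
Average of best = 42.3 / 4 = 10.575
Raw index = 10.575 * 0.96 = 10.152
Handicap index = round(10.152, 1) = 10.2

10.2


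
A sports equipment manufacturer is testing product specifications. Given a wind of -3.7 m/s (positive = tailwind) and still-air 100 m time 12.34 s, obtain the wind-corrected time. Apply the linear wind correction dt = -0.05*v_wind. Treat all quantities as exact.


dt = -0.05 * v_wind = -0.05 * -3.7 = 0.185 s
t_corrected = t_still + dt = 12.34 + (0.185)
t_corrected = 12.525 s

12.525 s


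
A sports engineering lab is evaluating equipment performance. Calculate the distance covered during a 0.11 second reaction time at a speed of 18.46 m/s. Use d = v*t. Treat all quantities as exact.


d = v * t
d = 18.46 * 0.11
d = 2.0306 m

2.0306 m


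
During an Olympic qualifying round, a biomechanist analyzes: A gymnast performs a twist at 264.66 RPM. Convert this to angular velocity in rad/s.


omega = RPM * 2 * pi / 60
omega = 264.66 * 2 * 3.14159 / 60
omega = 1662.9078 / 60 = 27.7151 rad/s

27.7151 rad/s


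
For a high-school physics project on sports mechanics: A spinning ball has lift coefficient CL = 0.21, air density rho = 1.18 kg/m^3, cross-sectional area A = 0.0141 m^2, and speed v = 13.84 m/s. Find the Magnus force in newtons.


FM = 0.5 * CL * rho * A * v^2
FM = 0.5 * 0.21 * 1.18 * 0.0141 * 13.84^2
v^2 = 191.5456
FM = 0.5 * 0.21 * 1.18 * 0.0141 * 191.5456 = 0.3346 N

0.3346 N


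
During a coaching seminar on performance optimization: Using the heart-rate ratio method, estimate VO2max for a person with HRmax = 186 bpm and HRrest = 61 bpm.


VO2max = 15.3 * HRmax / HRrest
VO2max = 15.3 * 186 / 61
VO2max = 2845.8 / 61 = 46.6525 mL/kg/min

46.6525 mL/kg/min


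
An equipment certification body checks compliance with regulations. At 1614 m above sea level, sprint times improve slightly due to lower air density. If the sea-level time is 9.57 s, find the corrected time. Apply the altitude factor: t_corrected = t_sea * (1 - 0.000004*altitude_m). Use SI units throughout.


Correction factor = 1 - 0.000004 * 1614 = 0.993544
t_corrected = t_sea * factor = 9.57 * 0.993544
t_corrected = 9.5082 s

9.5082 s


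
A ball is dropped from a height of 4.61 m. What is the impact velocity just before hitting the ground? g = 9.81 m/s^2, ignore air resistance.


v = sqrt(2 * g * h)
v = sqrt(2 * 9.81 * 4.61)
v = sqrt(90.4482) = 9.5104 m/s

9.5104 m/s


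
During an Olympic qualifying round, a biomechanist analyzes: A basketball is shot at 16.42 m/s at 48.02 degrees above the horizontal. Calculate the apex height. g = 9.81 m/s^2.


H = (v*sin(theta))^2 / (2*g)
vy = v*sin(theta) = 16.42 * sin(48.02 deg) = 12.2063 m/s
H = vy^2 / (2*g) = 148.9931 / (2*9.81)
H = 148.9931 / 19.62 = 7.5939 m

7.5939 m


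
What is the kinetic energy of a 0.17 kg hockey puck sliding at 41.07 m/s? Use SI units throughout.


KE = 0.5 * m * v^2
KE = 0.5 * 0.17 * 41.07^2
KE = 0.5 * 0.17 * 1686.7449 = 143.3733 J

143.3733 J


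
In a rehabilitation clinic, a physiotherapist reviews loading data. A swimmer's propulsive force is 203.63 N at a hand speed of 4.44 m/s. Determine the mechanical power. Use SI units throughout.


P = F * v
P = 203.63 * 4.44
P = 904.1172 W

904.1172 W


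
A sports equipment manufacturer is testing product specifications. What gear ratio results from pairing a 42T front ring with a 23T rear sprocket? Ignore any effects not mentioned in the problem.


GR = front_teeth / rear_teeth
GR = 42 / 23
GR = 1.8261

1.8261


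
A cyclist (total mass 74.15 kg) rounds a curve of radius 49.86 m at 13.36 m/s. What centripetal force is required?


Fc = m * v^2 / r
v^2 = 13.36^2 = 178.4896
Fc = 74.15 * 178.4896 / 49.86
Fc = 13235.0038 / 49.86 = 265.4433 N

265.4433 N


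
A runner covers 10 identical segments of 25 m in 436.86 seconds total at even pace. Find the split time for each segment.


Split time = total_time / n_laps = 436.86 / 10
Split time = 43.686 s per lap

43.686 s


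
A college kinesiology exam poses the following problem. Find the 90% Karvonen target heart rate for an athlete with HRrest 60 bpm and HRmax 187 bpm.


Target = HRrest + pct*(HRmax - HRrest)
Heart rate reserve = HRmax - HRrest = 187 - 60 = 127 bpm
Fraction = 90% = 0.9
Target = 60 + 0.9 * 127
Target = 60 + 114.3 = 174.3 bpm

174.3 bpm


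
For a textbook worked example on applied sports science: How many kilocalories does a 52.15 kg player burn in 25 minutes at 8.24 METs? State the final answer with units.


kcal = MET * mass * time_hr
Convert time: 25 min = 0.4167 hr
kcal = 8.24 * 52.15 * 0.4167
kcal = 179.0483 kcal

179.0483 kcal


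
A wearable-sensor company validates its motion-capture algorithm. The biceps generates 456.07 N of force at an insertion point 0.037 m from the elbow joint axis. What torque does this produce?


tau = F * d
tau = 456.07 * 0.037
tau = 16.8746 N*m

16.8746 N*m


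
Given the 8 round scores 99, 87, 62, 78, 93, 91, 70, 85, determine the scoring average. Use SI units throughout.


Average = sum / n
Sum = 665
Average = 665 / 8 = 83.125

83.125


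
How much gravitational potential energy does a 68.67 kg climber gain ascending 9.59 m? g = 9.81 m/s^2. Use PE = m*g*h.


PE = m * g * h
PE = 68.67 * 9.81 * 9.59
PE = 673.6527 * 9.59 = 6460.3294 J

6460.3294 J


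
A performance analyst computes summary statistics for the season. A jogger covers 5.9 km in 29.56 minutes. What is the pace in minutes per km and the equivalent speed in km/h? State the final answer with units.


Pace = time / distance = 29.56 min / 5.9 km = 5.0102 min/km
Speed = distance / time_in_hours = 5.9 / 0.4927 hr
Speed = 11.9756 km/h

5.0102 min/km, 11.9756 km/h


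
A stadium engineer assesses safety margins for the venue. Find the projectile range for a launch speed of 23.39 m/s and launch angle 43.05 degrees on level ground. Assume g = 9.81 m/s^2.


R = v^2 * sin(2*theta) / g
Convert angle to radians: theta = 43.05 deg = 0.7514 rad
sin(2*theta) = sin(1.5027) = 0.9977
R = 23.39^2 * 0.9977 / 9.81
R = 547.0921 * 0.9977 / 9.81 = 55.6397 m

55.6397 m


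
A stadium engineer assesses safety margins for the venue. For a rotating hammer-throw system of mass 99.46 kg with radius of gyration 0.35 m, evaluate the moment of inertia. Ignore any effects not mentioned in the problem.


I = m * k^2
I = 99.46 * 0.35^2
I = 99.46 * 0.1225 = 12.1838 kg*m^2

12.1838 kg*m^2


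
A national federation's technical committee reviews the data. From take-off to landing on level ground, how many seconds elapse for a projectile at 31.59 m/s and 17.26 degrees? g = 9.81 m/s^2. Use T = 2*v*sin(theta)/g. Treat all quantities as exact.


T = 2*v*sin(theta)/g
sin(theta) = sin(17.26 deg) = 0.2967
T = 2*31.59*0.2967 / 9.81
T = 18.746 / 9.81 = 1.9109 s

1.9109 s


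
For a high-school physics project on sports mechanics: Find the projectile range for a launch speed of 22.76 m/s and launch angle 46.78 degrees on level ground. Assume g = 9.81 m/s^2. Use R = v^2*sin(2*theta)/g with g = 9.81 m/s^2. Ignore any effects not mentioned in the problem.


R = v^2 * sin(2*theta) / g
Convert angle to radians: theta = 46.78 deg = 0.8165 rad
sin(2*theta) = sin(1.6329) = 0.9981
R = 22.76^2 * 0.9981 / 9.81
R = 518.0176 * 0.9981 / 9.81 = 52.7032 m

52.7032 m


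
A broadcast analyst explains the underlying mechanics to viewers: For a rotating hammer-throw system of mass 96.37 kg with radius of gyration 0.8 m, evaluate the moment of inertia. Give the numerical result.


I = m * k^2
I = 96.37 * 0.8^2
I = 96.37 * 0.64 = 61.6768 kg*m^2

61.6768 kg*m^2


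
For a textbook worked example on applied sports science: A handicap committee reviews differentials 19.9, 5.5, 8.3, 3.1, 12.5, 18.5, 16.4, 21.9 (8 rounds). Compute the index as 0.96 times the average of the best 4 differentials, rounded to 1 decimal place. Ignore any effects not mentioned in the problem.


All differentials: 19.9, 5.5, 8.3, 3.1, 12.5, 18.5, 16.4, 21.9
Sorted: 3.1, 5.5, 8.3, 12.5, 16.4, 18.5, 19.9, 21.9
Best 4: 3.1, 5.5, 8.3, 12.5
Average of best = 29.4 / 4 = 7.35
Raw index = 7.35 * 0.96 = 7.056
Handicap index = round(7.056, 1) = 7.1

7.1


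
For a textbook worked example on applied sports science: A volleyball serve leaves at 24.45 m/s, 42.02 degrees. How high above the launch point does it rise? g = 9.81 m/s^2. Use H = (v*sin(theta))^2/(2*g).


H = (v*sin(theta))^2 / (2*g)
vy = v*sin(theta) = 24.45 * sin(42.02 deg) = 16.3666 m/s
H = vy^2 / (2*g) = 267.8651 / (2*9.81)
H = 267.8651 / 19.62 = 13.6527 m

13.6527 m
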